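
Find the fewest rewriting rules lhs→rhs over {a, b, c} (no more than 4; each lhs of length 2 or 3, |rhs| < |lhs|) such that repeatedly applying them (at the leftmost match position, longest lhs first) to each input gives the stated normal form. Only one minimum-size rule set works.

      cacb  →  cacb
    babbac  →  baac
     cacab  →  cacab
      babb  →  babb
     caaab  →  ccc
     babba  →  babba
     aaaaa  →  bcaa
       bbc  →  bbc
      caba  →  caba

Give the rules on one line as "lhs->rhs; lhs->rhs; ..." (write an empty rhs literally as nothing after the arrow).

  | cacb
  | babbac => babac => baac
  | cacab
  | babb

aaa->bc; bac->ac; bcb->cc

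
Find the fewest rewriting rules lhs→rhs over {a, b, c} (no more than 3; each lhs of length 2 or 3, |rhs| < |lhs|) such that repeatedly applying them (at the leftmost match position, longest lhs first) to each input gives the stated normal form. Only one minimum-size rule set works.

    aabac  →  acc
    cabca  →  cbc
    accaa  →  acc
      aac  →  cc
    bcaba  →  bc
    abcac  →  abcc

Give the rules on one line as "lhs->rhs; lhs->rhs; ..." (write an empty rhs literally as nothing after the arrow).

aac->cc; ba->a; ca->c

  | aabac => aaac => acc
  | cabca => cbca => cbc
  | accaa => acca => acc
  | aac => cc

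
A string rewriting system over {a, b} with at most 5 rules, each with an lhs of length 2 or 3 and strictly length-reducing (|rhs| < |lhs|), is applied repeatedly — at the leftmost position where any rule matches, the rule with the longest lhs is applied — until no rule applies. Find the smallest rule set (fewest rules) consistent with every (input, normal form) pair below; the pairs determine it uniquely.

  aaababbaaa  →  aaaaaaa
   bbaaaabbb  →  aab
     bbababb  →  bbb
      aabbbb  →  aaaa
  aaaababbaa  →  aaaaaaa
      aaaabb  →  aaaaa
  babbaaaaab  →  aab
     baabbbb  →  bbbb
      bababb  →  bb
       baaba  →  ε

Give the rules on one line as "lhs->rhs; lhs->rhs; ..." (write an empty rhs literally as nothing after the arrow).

abb->aa; ba->; baa->; bba->b

  | aaababbaaa => aaabbaaa => aaaaaaa
  | bbaaaabbb => baaabbb => abbb => aab
  | bbababb => bbabb => bbb
  | aabbbb => aaabb => aaaa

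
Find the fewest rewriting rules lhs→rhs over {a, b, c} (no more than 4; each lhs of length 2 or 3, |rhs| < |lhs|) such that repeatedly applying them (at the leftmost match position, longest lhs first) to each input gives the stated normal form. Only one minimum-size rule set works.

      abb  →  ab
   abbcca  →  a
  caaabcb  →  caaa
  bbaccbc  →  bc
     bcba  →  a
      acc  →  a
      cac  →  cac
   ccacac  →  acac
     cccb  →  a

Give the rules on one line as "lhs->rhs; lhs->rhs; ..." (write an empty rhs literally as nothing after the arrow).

  | abb => ab
  | abbcca => abcca => aba => a
  | caaabcb => caaaba => caaa
  | bbaccbc => baccbc => ccbc => bc

ba->; bb->b; cb->a; cc->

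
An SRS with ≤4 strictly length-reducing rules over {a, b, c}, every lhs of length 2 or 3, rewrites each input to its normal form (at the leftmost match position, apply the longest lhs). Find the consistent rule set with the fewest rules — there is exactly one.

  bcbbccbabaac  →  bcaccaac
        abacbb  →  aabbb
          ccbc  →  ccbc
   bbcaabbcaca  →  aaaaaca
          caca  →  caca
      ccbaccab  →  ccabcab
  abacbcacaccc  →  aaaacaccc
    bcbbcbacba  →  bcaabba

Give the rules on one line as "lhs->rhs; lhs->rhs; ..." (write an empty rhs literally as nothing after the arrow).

bab->c; bac->ab; bbc->a

  | bcbbccbabaac => bcacbabaac => bcaccaac
  | abacbb => aabbb
  | ccbc
  | bbcaabbcaca => aaabbcaca => aaaaaca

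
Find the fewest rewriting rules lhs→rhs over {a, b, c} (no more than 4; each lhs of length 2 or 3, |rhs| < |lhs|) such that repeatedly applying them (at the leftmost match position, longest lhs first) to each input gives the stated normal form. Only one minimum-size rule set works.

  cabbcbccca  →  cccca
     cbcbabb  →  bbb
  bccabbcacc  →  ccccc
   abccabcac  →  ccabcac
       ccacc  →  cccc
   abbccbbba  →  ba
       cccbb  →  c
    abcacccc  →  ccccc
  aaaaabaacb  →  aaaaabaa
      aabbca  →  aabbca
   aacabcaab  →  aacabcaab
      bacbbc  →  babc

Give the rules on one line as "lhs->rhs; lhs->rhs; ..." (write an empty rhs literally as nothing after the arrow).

  | cabbcbccca => cabbccca => cabccca => caccca => cccca
  | cbcbabb => cbabb => bbb
  | bccabbcacc => ccabbcacc => ccabbccc => ccabccc => ccaccc => ccccc
  | abccabcac => accabcac => ccabcac

acc->cc; bcc->cc; cb->; cba->b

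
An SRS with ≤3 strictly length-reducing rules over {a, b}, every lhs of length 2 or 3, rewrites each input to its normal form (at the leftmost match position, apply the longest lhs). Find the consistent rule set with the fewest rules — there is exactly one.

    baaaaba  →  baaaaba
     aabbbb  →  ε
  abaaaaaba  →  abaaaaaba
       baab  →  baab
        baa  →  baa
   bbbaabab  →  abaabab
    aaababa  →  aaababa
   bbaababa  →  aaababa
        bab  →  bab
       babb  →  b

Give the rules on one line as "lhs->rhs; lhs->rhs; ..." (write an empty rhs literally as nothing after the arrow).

  | baaaaba
  | aabbbb => abb => ε
  | abaaaaaba
  | baab

abb->; bb->a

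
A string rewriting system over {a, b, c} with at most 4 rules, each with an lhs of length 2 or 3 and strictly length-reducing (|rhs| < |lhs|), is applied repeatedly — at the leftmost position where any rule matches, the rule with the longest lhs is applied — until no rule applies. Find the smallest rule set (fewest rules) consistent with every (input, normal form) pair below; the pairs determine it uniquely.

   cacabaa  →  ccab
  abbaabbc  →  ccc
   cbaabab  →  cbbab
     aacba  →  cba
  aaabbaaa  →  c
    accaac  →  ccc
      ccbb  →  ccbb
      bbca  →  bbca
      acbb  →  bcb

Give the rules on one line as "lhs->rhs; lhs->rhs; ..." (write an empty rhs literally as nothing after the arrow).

  | cacabaa => ccabaa => ccab
  | abbaabbc => caaabbc => cabbc => ccac => ccc
  | cbaabab => cbbab
  | aacba => cba

aa->; abb->ca; ac->c; acb->bc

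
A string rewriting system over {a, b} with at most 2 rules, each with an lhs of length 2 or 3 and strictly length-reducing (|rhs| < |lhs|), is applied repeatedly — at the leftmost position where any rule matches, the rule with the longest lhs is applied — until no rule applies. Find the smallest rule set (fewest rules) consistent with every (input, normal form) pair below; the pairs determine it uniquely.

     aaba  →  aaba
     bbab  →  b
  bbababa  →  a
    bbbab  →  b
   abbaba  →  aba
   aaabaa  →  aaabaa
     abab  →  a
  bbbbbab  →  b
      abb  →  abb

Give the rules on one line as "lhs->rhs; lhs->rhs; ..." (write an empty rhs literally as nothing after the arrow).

  | aaba
  | bbab => b
  | bbababa => baba => a
  | bbbab => bbab => b

bab->; bbb->bb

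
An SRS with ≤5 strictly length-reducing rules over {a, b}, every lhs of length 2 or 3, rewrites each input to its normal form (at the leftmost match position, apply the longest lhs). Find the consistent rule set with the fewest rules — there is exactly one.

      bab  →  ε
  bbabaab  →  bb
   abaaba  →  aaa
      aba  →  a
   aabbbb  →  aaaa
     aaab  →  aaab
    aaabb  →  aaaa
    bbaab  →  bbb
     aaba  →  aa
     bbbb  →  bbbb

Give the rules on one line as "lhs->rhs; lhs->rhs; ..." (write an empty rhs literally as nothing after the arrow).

  | bab => ε
  | bbabaab => baab => bb
  | abaaba => abba => aaa
  | aba => a

abb->aa; ba->; baa->b; bab->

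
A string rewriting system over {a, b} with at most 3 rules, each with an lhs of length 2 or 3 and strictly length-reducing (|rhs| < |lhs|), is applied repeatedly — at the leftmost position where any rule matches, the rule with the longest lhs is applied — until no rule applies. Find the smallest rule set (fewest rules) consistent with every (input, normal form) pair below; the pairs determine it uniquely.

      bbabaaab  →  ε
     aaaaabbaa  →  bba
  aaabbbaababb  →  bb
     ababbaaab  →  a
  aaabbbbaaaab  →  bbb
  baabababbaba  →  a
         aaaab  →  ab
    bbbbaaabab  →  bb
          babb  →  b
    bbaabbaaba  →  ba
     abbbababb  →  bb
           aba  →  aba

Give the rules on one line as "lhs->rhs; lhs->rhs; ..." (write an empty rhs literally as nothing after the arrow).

  | bbabaaab => baaab => baab => bab => ε
  | aaaaabbaa => aaaabbaa => aaabbaa => aabbaa => abbaa => bbaa => bba
  | aaabbbaababb => aabbbaababb => abbbaababb => bbbaababb => bbbababb => bbabb => bb
  | ababbaaab => abaaab => abaab => abab => a

aa->a; abb->bb; bab->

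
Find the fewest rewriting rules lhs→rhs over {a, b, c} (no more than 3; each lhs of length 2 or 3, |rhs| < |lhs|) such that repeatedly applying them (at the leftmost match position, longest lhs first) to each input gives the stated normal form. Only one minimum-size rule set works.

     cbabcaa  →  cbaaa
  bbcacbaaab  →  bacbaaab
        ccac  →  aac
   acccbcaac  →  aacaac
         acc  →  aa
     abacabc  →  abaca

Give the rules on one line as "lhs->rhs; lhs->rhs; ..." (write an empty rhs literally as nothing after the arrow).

  | cbabcaa => cbaaa
  | bbcacbaaab => bacbaaab
  | ccac => aac
  | acccbcaac => aacbcaac => aacaac

bc->; cc->a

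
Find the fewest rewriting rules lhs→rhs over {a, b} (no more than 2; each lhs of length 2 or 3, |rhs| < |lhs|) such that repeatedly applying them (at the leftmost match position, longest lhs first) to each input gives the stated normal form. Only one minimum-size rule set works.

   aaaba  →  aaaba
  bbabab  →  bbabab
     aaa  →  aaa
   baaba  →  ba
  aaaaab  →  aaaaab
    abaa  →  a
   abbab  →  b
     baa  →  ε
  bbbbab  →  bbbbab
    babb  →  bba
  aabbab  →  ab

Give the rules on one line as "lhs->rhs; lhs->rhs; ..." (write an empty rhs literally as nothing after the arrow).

  | aaaba
  | bbabab
  | aaa
  | baaba => ba

abb->ba; baa->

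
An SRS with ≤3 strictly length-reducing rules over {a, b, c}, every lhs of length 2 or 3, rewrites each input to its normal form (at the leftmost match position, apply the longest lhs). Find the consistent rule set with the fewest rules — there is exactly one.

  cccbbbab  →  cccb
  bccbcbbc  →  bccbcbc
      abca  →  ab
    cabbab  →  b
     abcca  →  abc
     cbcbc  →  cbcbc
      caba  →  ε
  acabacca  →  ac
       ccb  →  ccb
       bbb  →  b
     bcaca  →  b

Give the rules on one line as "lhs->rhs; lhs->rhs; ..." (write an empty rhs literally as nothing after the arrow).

  | cccbbbab => cccbbab => cccbab => cccb
  | bccbcbbc => bccbcbc
  | abca => ab
  | cabbab => bbab => bab => b

ba->; bb->b; ca->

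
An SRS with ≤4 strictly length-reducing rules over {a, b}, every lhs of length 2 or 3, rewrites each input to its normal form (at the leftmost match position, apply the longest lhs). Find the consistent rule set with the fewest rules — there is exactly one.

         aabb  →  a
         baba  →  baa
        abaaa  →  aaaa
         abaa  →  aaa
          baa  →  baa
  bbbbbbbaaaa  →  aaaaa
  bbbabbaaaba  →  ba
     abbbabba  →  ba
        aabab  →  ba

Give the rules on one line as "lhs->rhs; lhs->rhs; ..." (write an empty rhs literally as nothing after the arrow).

  | aabb => bb => a
  | baba => baa
  | abaaa => aaaa
  | abaa => aaa

aab->b; ab->a; abb->; bb->a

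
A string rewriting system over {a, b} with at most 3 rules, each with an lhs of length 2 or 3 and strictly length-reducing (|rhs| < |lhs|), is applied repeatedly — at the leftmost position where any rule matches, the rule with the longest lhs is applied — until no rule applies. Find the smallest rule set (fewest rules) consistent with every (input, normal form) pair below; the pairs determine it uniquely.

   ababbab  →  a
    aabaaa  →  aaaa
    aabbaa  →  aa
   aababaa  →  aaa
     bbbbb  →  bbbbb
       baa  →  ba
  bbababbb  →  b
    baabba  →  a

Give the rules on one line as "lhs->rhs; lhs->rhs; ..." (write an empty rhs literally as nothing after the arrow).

  | ababbab => abbab => bab => a
  | aabaaa => aaaa
  | aabbaa => abaa => aa
  | aababaa => aabaa => aaa

ab->; baa->ba; bab->a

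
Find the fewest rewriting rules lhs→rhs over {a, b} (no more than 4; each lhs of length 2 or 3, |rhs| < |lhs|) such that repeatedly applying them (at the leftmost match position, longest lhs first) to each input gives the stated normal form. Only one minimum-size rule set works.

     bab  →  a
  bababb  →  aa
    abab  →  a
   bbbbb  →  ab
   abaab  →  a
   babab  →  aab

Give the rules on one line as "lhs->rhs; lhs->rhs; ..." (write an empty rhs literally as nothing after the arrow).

  | bab => bb => a
  | bababb => bbabb => aabb => aa
  | abab => abb => a
  | bbbbb => abbb => ab

abb->a; ba->b; bb->a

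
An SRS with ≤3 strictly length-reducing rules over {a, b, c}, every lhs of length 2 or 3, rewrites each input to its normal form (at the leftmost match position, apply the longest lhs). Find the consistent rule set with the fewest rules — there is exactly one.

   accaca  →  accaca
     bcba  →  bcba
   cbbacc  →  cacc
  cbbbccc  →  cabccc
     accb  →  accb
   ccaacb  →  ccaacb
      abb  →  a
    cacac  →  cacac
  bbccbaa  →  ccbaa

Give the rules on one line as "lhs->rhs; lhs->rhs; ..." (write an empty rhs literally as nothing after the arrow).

bb->; bbb->ab

  | accaca
  | bcba
  | cbbacc => cacc
  | cbbbccc => cabccc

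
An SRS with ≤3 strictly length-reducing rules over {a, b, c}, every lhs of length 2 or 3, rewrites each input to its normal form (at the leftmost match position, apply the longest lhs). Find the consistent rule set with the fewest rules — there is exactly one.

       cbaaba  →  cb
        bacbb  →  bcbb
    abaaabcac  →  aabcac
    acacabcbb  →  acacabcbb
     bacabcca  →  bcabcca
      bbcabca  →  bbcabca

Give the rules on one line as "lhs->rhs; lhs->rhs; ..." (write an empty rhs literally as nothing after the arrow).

ba->b; baa->

  | cbaaba => cba => cb
  | bacbb => bcbb
  | abaaabcac => aabcac
  | acacabcbb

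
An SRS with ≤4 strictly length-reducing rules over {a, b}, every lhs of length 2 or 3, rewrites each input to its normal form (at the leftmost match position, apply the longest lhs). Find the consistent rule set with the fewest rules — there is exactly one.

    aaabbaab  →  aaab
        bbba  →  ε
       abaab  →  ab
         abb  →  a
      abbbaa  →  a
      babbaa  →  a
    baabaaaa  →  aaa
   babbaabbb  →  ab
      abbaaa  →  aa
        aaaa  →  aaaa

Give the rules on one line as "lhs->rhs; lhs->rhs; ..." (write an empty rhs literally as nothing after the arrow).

  | aaabbaab => aaabaab => aaab
  | bbba => ba => ε
  | abaab => ab
  | abb => a

aba->; ba->; bb->; bba->ba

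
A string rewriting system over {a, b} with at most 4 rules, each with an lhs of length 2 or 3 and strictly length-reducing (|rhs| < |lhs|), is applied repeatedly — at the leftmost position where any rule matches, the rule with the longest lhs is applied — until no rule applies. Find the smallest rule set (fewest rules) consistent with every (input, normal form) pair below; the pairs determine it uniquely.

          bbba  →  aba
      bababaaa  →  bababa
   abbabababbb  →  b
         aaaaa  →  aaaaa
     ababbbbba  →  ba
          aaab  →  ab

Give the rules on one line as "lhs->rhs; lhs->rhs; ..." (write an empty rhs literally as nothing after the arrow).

aab->b; abb->ba; baa->ba; bb->a

  | bbba => aba
  | bababaaa => bababaa => bababa
  | abbabababbb => baabababbb => babababbb => bababbab => babbaab => bbaaab => aaaab => aab => b
  | aaaaa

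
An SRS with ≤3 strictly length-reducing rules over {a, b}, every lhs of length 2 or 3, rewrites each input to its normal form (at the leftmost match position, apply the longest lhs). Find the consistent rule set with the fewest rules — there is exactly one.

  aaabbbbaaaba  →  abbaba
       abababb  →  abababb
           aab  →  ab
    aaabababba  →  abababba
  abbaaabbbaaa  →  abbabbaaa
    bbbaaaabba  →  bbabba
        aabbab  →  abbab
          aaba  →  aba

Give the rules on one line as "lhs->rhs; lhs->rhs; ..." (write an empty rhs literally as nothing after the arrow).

aab->ab; bbb->bb

  | aaabbbbaaaba => aabbbbaaaba => abbbbaaaba => abbbaaaba => abbaaaba => abbaaba => abbaba
  | abababb
  | aab => ab
  | aaabababba => aabababba => abababba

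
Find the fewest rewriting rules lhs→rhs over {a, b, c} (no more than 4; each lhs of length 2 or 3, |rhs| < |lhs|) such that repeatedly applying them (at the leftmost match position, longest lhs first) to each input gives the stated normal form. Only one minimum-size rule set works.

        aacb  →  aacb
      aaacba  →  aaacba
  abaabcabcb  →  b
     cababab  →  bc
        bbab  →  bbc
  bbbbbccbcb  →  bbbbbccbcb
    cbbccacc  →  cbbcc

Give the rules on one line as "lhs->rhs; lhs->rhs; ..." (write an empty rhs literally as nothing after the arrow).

ab->c; cca->; ccc->

  | aacb
  | aaacba
  | abaabcabcb => caabcabcb => caccabcb => cabcb => cccb => b
  | cababab => ccabab => bab => bc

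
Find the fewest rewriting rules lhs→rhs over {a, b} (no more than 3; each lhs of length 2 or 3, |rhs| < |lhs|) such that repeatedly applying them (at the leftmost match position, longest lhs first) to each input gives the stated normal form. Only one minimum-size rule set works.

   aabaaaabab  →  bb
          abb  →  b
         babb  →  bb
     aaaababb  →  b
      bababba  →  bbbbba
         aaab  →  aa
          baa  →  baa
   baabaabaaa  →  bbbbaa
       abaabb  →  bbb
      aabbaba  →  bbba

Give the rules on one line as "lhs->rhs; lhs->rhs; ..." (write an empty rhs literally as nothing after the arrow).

  | aabaaaabab => abbaaabab => baaabab => baabbb => babb => bb
  | abb => b
  | babb => bb
  | aaaababb => aaabbbb => aabbb => abb => b

ab->; aba->bb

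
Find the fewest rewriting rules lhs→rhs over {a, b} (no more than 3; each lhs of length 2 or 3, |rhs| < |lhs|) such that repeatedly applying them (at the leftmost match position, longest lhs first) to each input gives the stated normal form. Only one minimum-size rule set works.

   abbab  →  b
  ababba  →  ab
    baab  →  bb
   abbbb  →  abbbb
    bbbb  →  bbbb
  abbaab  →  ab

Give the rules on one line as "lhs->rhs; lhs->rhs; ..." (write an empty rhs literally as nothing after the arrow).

aa->; bba->a

  | abbab => aab => b
  | ababba => abaa => ab
  | baab => bb
  | abbbb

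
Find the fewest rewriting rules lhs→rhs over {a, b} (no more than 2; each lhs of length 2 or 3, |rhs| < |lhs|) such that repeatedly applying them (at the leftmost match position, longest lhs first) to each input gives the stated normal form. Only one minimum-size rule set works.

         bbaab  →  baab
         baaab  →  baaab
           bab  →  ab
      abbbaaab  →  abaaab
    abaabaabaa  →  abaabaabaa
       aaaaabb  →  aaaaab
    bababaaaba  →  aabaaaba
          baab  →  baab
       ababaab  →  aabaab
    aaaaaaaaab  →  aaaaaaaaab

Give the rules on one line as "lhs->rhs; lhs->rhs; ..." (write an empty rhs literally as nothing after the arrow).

bab->ab; bb->b

  | bbaab => baab
  | baaab
  | bab => ab
  | abbbaaab => abbaaab => abaaab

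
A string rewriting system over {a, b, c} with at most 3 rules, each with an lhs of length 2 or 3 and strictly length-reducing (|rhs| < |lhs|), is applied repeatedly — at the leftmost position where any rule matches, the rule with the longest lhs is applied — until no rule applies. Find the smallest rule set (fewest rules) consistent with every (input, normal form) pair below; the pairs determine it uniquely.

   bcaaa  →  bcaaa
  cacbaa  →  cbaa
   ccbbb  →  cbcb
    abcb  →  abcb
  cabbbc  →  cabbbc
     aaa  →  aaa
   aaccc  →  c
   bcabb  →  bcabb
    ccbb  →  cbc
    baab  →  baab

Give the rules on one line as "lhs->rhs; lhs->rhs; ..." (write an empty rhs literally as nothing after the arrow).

ac->; cbb->bc

  | bcaaa
  | cacbaa => cbaa
  | ccbbb => cbcb
  | abcb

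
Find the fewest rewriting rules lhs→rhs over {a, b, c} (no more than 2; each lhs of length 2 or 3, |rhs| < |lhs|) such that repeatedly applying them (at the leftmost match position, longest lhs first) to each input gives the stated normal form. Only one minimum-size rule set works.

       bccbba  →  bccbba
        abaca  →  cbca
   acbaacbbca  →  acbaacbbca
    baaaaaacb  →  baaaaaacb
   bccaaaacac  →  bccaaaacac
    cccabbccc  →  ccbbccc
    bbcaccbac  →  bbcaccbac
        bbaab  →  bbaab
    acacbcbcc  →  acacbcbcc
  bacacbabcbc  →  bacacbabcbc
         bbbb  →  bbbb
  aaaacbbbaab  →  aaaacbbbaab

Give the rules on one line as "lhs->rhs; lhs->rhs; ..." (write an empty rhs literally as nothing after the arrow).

aba->cb; cab->b

  | bccbba
  | abaca => cbca
  | acbaacbbca
  | baaaaaacb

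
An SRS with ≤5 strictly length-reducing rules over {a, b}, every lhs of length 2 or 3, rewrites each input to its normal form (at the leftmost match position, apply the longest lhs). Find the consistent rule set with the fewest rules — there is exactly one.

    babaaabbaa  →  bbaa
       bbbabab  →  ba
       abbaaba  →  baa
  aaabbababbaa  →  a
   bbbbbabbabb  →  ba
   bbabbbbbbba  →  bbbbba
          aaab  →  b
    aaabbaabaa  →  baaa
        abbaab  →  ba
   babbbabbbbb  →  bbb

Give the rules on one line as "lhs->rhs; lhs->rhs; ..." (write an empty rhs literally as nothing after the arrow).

aab->ab; ab->b; aba->; bab->a

  | babaaabbaa => aaaabbaa => aaabbaa => aabbaa => abbaa => bbaa
  | bbbabab => bbaab => bbab => ba
  | abbaaba => bbaaba => bbaba => baa
  | aaabbababbaa => aabbababbaa => abbababbaa => bbababbaa => baabbaa => babbaa => abaa => a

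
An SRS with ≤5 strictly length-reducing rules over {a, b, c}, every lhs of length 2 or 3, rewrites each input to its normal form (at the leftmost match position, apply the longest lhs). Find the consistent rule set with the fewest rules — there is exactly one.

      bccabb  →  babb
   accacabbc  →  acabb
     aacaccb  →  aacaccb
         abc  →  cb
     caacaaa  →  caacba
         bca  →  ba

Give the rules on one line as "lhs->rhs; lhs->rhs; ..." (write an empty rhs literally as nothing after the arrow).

aaa->ba; abc->cb; bc->b; cca->

  | bccabb => bcabb => babb
  | accacabbc => acabbc => acabb
  | aacaccb
  | abc => cb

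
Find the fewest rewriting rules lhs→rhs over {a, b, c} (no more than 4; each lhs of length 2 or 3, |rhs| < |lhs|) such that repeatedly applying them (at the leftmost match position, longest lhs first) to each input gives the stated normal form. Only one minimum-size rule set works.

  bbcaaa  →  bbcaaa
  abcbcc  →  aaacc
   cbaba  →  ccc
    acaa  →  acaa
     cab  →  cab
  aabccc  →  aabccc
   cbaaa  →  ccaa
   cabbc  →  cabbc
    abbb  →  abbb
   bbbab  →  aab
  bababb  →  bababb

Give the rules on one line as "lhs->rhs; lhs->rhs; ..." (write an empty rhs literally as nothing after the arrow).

  | bbcaaa
  | abcbcc => aaacc
  | cbaba => ccba => ccc
  | acaa

bba->cb; bcb->aa; cba->cc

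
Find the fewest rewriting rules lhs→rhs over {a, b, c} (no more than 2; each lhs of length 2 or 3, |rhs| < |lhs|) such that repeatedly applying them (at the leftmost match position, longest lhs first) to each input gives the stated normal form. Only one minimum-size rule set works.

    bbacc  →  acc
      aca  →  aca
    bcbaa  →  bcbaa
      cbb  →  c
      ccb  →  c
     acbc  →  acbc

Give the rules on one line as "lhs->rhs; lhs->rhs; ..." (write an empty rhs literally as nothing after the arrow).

  | bbacc => acc
  | aca
  | bcbaa
  | cbb => c

bb->; ccb->c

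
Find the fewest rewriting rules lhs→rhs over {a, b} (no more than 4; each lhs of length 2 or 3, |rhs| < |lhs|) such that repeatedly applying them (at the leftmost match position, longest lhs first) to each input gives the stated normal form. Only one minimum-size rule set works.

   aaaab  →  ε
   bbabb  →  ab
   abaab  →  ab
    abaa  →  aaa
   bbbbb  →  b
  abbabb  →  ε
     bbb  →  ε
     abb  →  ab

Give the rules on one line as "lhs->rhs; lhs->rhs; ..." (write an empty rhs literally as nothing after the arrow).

aab->bb; ba->a; bb->b; bbb->

  | aaaab => aabb => bbb => ε
  | bbabb => babb => abb => ab
  | abaab => aaab => abb => ab
  | abaa => aaa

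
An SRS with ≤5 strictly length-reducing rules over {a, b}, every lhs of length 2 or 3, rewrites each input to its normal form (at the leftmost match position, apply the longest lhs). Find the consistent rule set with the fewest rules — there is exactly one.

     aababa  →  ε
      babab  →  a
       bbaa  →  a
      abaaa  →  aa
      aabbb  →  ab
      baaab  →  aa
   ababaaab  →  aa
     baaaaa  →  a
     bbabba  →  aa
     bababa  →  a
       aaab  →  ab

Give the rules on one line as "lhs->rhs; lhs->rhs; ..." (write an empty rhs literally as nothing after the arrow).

aaa->bb; aba->; bb->a; bba->bb

  | aababa => aba => ε
  | babab => bb => a
  | bbaa => bba => bb => a
  | abaaa => aa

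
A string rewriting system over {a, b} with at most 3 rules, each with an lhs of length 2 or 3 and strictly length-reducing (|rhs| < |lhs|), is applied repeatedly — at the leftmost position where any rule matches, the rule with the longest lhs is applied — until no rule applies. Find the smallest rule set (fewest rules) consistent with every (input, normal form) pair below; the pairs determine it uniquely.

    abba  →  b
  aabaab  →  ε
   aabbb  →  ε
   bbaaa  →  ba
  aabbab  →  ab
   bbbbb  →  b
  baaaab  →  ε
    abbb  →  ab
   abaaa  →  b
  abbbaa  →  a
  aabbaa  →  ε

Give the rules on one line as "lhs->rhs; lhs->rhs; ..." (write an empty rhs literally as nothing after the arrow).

  | abba => aa => b
  | aabaab => bbaab => aab => bb => ε
  | aabbb => bbbb => bb => ε
  | bbaaa => aaa => ba

aa->b; bab->ab; bb->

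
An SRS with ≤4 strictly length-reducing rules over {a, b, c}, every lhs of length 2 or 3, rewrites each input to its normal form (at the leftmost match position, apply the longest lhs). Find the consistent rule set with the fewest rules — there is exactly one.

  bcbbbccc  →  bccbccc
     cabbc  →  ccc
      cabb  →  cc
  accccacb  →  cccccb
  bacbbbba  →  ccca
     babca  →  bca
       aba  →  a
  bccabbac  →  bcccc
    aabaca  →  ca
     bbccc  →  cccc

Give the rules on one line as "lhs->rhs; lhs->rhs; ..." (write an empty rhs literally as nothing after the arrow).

ac->c; ba->; bb->c

  | bcbbbccc => bccbccc
  | cabbc => cacc => ccc
  | cabb => cac => cc
  | accccacb => ccccacb => cccccb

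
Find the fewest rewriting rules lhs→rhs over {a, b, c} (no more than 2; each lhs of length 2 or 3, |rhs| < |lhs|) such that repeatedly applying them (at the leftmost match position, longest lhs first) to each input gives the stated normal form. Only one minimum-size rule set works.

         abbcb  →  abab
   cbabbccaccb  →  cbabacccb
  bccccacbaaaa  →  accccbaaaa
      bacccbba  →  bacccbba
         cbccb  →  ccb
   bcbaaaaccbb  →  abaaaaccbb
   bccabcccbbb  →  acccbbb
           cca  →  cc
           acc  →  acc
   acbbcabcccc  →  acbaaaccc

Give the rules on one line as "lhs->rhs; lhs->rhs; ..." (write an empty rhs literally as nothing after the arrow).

bc->a; ca->c

  | abbcb => abab
  | cbabbccaccb => cbabacaccb => cbabacccb
  | bccccacbaaaa => acccacbaaaa => accccbaaaa
  | bacccbba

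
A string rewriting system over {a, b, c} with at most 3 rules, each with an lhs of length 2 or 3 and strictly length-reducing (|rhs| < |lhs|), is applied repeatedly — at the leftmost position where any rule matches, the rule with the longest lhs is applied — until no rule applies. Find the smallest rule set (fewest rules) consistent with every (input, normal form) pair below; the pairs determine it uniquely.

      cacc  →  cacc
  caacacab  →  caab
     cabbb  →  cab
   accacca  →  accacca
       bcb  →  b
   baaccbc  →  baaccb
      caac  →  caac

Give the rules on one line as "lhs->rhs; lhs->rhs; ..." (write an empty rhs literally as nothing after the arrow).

aca->a; bb->b; bc->b

  | cacc
  | caacacab => caacab => caab
  | cabbb => cabb => cab
  | accacca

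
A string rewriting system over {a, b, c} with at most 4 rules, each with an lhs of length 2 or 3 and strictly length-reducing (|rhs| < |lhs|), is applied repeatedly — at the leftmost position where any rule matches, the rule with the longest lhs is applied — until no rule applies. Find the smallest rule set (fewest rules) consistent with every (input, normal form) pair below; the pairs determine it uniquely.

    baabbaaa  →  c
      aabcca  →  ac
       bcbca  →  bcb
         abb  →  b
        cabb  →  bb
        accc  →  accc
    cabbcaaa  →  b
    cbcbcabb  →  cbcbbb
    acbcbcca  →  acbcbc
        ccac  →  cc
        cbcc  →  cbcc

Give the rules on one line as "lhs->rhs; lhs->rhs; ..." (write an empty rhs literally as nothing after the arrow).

  | baabbaaa => cabbaaa => bbaaa => bcaa => ba => c
  | aabcca => acca => ac
  | bcbca => bcb
  | abb => b

ab->; ba->c; ca->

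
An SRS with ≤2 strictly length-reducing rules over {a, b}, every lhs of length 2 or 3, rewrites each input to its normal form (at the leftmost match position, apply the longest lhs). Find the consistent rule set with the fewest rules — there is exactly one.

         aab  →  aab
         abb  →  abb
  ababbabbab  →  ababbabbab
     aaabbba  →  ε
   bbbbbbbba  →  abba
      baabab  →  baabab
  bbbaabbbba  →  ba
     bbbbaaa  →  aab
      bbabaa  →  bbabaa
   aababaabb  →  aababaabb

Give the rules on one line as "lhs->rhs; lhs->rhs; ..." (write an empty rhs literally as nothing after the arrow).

  | aab
  | abb
  | ababbabbab
  | aaabbba => bbba => aaa => ε

aaa->; bbb->aa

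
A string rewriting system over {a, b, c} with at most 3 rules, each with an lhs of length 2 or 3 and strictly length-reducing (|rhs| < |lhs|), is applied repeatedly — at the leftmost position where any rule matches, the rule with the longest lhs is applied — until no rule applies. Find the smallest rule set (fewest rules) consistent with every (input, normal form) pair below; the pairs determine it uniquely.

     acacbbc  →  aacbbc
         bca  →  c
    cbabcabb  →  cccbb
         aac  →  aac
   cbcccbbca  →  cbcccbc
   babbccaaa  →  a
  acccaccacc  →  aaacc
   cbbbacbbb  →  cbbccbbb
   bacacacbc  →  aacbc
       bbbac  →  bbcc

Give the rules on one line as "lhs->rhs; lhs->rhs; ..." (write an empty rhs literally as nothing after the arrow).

  | acacbbc => aacbbc
  | bca => ba => c
  | cbabcabb => ccbcabb => ccbabb => cccbb
  | aac

ba->c; ca->a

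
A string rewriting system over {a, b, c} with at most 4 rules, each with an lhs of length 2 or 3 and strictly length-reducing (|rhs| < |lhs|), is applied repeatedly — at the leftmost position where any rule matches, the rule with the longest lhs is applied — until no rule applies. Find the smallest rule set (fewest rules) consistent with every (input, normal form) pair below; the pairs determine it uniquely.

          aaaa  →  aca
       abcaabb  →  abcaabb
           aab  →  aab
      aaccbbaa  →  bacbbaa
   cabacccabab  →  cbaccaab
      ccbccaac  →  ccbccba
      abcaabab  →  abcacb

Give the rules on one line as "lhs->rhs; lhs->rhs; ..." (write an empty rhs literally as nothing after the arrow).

  | aaaa => aca
  | abcaabb
  | aab
  | aaccbbaa => bacbbaa

aaa->ac; aac->ba; aba->aa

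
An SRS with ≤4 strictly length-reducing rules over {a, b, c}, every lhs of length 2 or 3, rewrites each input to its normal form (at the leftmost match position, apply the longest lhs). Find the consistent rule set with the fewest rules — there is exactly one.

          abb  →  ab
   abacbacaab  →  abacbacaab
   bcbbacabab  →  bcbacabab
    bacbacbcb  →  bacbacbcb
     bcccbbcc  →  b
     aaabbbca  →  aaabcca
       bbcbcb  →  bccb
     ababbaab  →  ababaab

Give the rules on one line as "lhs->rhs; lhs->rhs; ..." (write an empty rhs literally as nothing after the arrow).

bb->b; bbb->bc; bbc->bb; ccc->

  | abb => ab
  | abacbacaab
  | bcbbacabab => bcbacabab
  | bacbacbcb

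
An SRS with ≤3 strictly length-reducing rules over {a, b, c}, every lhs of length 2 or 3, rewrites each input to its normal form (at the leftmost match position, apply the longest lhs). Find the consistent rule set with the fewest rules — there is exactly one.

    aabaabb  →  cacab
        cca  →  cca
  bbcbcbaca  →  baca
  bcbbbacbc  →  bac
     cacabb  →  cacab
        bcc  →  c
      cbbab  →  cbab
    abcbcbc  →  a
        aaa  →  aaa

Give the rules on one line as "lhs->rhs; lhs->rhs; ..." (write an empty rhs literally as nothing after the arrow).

aab->ca; bb->b; bc->

  | aabaabb => caaabb => cacab
  | cca
  | bbcbcbaca => bcbcbaca => bcbaca => baca
  | bcbbbacbc => bbbacbc => bbacbc => bacbc => bac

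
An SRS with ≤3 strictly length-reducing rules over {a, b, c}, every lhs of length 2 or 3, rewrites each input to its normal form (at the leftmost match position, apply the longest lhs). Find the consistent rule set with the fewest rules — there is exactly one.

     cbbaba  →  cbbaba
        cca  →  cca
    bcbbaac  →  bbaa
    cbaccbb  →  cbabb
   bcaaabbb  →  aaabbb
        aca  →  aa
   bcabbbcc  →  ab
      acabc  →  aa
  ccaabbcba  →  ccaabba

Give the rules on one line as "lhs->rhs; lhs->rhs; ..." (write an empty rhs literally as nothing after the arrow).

  | cbbaba
  | cca
  | bcbbaac => bbaac => bbaa
  | cbaccbb => cbacbb => cbabb

ac->a; bc->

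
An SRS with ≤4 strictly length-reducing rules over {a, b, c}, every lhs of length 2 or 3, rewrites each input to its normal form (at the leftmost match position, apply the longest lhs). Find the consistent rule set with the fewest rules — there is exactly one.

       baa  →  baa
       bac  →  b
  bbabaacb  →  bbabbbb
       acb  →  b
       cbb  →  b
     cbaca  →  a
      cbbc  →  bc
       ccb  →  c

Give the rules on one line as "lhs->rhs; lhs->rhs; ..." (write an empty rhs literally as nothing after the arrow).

aac->bb; ac->; cb->

  | baa
  | bac => b
  | bbabaacb => bbabbbb
  | acb => b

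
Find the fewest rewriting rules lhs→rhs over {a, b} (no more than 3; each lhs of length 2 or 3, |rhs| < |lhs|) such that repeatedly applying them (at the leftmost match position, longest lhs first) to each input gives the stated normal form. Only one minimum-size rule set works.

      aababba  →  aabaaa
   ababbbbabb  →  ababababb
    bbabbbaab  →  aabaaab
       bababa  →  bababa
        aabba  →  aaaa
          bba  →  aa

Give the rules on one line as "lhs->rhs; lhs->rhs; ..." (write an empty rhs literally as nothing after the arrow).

  | aababba => aabaaa
  | ababbbbabb => ababababb
  | bbabbbaab => aabbbaab => aabaaab
  | bababa

bba->aa; bbb->ba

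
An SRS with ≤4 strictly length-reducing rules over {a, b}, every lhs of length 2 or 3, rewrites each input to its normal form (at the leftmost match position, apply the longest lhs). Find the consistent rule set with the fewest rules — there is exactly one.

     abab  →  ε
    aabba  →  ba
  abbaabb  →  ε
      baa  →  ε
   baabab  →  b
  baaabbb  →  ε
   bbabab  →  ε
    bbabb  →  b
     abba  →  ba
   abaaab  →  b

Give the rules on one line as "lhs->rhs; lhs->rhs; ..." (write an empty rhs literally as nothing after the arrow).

  | abab => ab => ε
  | aabba => bbba => ba
  | abbaabb => baabb => bbbb => bb => ε
  | baa => bb => ε

aa->b; ab->; bb->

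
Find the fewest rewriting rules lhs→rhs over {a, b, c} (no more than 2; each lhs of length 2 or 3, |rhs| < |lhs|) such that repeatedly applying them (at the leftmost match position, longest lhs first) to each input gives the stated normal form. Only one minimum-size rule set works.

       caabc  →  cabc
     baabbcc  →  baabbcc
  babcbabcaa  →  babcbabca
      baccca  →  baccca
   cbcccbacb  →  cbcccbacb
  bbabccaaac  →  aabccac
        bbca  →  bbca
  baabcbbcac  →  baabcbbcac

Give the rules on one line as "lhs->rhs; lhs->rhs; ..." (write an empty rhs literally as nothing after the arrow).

bba->aa; caa->ca

  | caabc => cabc
  | baabbcc
  | babcbabcaa => babcbabca
  | baccca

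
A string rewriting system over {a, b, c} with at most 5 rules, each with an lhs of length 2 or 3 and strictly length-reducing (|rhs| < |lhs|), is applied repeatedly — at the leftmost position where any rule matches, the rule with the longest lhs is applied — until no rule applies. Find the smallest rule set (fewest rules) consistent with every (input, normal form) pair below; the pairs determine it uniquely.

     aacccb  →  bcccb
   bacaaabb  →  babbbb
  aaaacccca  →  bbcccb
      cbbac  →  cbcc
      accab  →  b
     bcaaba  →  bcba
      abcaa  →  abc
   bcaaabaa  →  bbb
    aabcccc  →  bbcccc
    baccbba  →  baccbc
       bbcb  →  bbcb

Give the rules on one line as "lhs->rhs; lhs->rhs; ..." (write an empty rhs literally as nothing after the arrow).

  | aacccb => bcccb
  | bacaaabb => babaabb => babbbb
  | aaaacccca => baacccca => bbcccca => bbcccb
  | cbbac => cbcc

aa->b; acb->; bba->bc; ca->b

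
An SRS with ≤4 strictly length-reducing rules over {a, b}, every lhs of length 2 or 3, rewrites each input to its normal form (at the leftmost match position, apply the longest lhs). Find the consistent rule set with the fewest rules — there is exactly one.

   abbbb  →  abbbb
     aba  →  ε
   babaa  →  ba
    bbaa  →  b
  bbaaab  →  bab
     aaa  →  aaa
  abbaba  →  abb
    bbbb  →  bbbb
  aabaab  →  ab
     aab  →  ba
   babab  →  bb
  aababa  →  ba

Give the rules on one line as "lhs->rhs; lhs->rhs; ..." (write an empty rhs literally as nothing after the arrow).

  | abbbb
  | aba => ε
  | babaa => ba
  | bbaa => b

aab->ba; aba->; baa->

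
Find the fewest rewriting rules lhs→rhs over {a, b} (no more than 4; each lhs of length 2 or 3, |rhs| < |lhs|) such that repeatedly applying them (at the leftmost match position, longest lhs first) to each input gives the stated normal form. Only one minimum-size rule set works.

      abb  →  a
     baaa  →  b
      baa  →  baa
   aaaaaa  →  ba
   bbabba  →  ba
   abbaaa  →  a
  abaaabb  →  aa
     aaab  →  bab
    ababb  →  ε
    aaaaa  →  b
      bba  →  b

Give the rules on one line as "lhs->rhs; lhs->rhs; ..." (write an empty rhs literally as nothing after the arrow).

  | abb => a
  | baaa => bba => b
  | baa
  | aaaaaa => baaaa => bbaa => ba

aaa->ba; aba->; bb->; bba->b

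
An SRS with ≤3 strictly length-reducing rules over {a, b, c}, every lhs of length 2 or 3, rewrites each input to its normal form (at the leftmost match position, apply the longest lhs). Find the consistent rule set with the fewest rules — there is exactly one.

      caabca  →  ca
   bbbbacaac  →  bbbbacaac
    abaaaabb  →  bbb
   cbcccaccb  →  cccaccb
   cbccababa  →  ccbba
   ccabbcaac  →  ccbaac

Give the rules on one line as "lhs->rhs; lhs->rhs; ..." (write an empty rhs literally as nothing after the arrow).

ab->b; bc->

  | caabca => cabca => cbca => ca
  | bbbbacaac
  | abaaaabb => baaaabb => baaabb => baabb => babb => bbb
  | cbcccaccb => cccaccb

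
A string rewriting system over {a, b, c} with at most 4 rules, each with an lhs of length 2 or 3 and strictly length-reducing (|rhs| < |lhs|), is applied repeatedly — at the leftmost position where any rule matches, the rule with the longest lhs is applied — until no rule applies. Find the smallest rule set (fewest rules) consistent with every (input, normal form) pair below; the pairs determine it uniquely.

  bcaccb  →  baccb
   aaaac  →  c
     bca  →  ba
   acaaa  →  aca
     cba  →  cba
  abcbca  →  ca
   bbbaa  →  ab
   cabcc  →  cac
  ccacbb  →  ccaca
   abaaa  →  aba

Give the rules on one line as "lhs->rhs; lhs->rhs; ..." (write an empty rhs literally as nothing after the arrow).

aa->; bb->a; bc->b; bcc->c

  | bcaccb => baccb
  | aaaac => aac => c
  | bca => ba
  | acaaa => aca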